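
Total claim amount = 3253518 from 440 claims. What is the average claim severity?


severity = total / number
= 3253518 / 440
= 7394.3591


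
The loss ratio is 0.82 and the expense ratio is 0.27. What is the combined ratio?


Combined ratio = loss ratio + expense ratio
= 0.82 + 0.27
= 1.09


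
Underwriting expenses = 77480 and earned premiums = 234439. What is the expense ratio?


Expense ratio = expenses / premiums
= 77480 / 234439
= 0.3305


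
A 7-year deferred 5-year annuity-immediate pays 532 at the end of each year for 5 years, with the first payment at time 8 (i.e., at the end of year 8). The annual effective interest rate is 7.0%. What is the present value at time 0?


PV at time 7 of the 5-year annuity-immediate:
a_n = 532 * (1-(1+0.07)^(-5))/0.07 = 2181.305
Discount back 7 years to time 0:
PV = 2181.305 * (1+0.07)^(-7)
= 2181.305 * 0.62275
= 1358.4071


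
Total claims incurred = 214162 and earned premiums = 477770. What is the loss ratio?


Loss ratio = claims / premiums
= 214162 / 477770
= 0.4483


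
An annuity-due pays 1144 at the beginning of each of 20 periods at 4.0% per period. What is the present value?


PV_due = PMT * (1-(1+i)^(-n))/i * (1+i)
PV_immediate = 15547.3333
PV_due = 15547.3333 * 1.04
= 16169.2267


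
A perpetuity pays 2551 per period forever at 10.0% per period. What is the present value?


PV = PMT / i
= 2551 / 0.1
= 25510.0


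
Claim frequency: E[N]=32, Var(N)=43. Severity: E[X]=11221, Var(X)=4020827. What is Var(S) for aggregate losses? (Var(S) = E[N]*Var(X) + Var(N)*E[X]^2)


Var(S) = E[N]*Var(X) + Var(N)*E[X]^2
= 32*4020827 + 43*11221^2
= 128666464 + 5414166163
= 5.5428e+09


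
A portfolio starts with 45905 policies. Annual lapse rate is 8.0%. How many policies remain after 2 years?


remaining = initial * (1 - lapse)^years
= 45905 * (1 - 0.08)^2
= 45905 * 0.8464
= 38853.992


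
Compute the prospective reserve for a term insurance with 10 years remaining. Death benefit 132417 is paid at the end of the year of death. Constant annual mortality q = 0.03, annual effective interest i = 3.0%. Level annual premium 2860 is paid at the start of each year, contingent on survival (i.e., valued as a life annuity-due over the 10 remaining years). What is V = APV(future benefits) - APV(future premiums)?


v = 1/(1+i) = 0.970874
APV(future benefits) per unit = sum_{k=0}^{9} k_p_x * q * v^(k+1) = 0.225644
APV(future benefits) = 132417 * 0.225644 = 29879.0482
Life annuity-due factor ä_{x:10} = sum_{k=0}^{9} k_p_x * v^k = 7.747097
APV(future premiums) = 2860 * 7.747097 = 22156.697
V = 29879.0482 - 22156.697
= 7722.3513


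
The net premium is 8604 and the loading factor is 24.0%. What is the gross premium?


Gross = net * (1 + loading)
= 8604 * (1 + 0.24)
= 8604 * 1.24
= 10668.96


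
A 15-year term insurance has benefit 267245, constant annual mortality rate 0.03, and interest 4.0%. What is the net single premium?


NSP = benefit * sum_{k=0}^{n-1} k_p_x * q * v^(k+1)
With constant q=0.03, v=0.961538
Sum = 0.277876
NSP = 267245 * 0.277876
= 74261.0587


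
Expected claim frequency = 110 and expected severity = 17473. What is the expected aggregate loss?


E[S] = E[N] * E[X]
= 110 * 17473
= 1.9220e+06


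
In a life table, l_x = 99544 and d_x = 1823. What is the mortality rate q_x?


q_x = d_x / l_x
= 1823 / 99544
= 0.0183


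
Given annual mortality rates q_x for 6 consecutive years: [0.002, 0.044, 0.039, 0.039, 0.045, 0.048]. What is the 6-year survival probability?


p_k = 1 - q_k for each year
Survival = product of (1 - q_k)
= 0.998 * 0.956 * 0.961 * 0.961 * 0.955 * 0.952
= 0.8011


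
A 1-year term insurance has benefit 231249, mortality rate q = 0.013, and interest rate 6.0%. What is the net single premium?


NSP = benefit * q * v
v = 1/(1+i) = 0.943396
NSP = 231249 * 0.013 * 0.943396
= 2836.0726


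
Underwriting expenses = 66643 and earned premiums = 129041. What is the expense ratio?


Expense ratio = expenses / premiums
= 66643 / 129041
= 0.5164


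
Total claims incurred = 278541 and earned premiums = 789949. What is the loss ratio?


Loss ratio = claims / premiums
= 278541 / 789949
= 0.3526


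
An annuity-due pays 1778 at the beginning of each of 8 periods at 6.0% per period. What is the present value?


PV_due = PMT * (1-(1+i)^(-n))/i * (1+i)
PV_immediate = 11041.0134
PV_due = 11041.0134 * 1.06
= 11703.4742


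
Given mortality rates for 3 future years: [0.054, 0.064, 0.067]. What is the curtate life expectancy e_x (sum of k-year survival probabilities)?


e_x = sum_{k=1}^{n} k_p_x
k_p_x values:
  1_p_x = 0.946
  2_p_x = 0.885456
  3_p_x = 0.82613
e_x = 2.6576


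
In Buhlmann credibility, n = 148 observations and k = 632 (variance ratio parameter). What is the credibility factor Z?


Z = n / (n + k)
= 148 / (148 + 632)
= 148 / 780
= 0.1897


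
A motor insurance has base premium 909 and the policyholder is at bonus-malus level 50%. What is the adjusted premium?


adjusted = base * BM_level / 100
= 909 * 50 / 100
= 909 * 0.5
= 454.5


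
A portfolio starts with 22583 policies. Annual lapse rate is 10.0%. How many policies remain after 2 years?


remaining = initial * (1 - lapse)^years
= 22583 * (1 - 0.1)^2
= 22583 * 0.81
= 18292.23


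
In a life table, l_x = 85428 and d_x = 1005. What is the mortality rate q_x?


q_x = d_x / l_x
= 1005 / 85428
= 0.0118


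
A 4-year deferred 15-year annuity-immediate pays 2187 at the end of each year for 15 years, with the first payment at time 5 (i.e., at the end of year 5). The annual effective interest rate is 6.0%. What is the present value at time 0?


PV at time 4 of the 15-year annuity-immediate:
a_n = 2187 * (1-(1+0.06)^(-15))/0.06 = 21240.6885
Discount back 4 years to time 0:
PV = 21240.6885 * (1+0.06)^(-4)
= 21240.6885 * 0.792094
= 16824.6148


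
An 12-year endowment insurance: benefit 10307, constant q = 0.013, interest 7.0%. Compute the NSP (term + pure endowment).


Term component = 1001.7197
Pure endowment = 12_p_x * v^12 * benefit = 0.854685 * 0.444012 * 10307 = 3911.4049
NSP = 4913.1246


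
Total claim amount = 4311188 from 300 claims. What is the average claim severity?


severity = total / number
= 4311188 / 300
= 14370.6267


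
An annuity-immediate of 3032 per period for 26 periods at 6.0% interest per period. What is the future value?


FV = PMT * ((1+i)^n - 1) / i
= 3032 * ((1.06)^26 - 1) / 0.06
= 3032 * (4.549383 - 1) / 0.06
= 179362.1524


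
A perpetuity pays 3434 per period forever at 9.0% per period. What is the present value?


PV = PMT / i
= 3434 / 0.09
= 38155.5556


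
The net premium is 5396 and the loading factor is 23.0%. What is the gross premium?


Gross = net * (1 + loading)
= 5396 * (1 + 0.23)
= 5396 * 1.23
= 6637.08


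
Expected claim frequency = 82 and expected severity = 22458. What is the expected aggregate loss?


E[S] = E[N] * E[X]
= 82 * 22458
= 1.8416e+06


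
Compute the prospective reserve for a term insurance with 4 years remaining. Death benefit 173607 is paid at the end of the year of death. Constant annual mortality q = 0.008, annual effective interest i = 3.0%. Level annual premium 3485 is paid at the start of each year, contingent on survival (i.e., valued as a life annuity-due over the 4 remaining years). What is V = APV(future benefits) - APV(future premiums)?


v = 1/(1+i) = 0.970874
APV(future benefits) per unit = sum_{k=0}^{3} k_p_x * q * v^(k+1) = 0.029391
APV(future benefits) = 173607 * 0.029391 = 5102.4075
Life annuity-due factor ä_{x:4} = sum_{k=0}^{3} k_p_x * v^k = 3.784035
APV(future premiums) = 3485 * 3.784035 = 13187.362
V = 5102.4075 - 13187.362
= -8084.9545


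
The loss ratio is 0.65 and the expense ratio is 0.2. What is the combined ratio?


Combined ratio = loss ratio + expense ratio
= 0.65 + 0.2
= 0.85


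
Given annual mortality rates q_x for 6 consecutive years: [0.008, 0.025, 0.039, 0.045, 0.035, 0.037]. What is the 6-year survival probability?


p_k = 1 - q_k for each year
Survival = product of (1 - q_k)
= 0.992 * 0.975 * 0.961 * 0.955 * 0.965 * 0.963
= 0.8249


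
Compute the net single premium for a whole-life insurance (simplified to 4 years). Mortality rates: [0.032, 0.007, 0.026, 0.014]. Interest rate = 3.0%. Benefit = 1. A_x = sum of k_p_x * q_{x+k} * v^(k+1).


v = 0.970874
Year 0: k_p_x=1.0, q=0.032, term=0.031068
Year 1: k_p_x=0.968, q=0.007, term=0.006387
Year 2: k_p_x=0.961224, q=0.026, term=0.022871
Year 3: k_p_x=0.936232, q=0.014, term=0.011646
A_x = 0.072


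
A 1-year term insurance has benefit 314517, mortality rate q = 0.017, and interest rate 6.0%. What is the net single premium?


NSP = benefit * q * v
v = 1/(1+i) = 0.943396
NSP = 314517 * 0.017 * 0.943396
= 5044.1406


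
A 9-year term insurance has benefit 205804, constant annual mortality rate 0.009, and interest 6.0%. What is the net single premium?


NSP = benefit * sum_{k=0}^{n-1} k_p_x * q * v^(k+1)
With constant q=0.009, v=0.943396
Sum = 0.059264
NSP = 205804 * 0.059264
= 12196.7082


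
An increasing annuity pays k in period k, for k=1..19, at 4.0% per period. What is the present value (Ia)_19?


(Ia)_n = sum_{k=1}^{n} k * v^k, v = 1/(1+i)
v = 0.961538
Sum computed term by term:
(Ia)_19 = 116.0273


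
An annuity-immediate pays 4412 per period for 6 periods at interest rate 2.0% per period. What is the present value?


PV = PMT * (1 - (1+i)^(-n)) / i
= 4412 * (1 - (1+0.02)^(-6)) / 0.02
= 4412 * (1 - 0.887971) / 0.02
= 4412 * 5.601431
= 24713.5131


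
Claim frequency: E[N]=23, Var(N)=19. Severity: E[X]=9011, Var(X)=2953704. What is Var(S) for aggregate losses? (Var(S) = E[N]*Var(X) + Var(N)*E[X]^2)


Var(S) = E[N]*Var(X) + Var(N)*E[X]^2
= 23*2953704 + 19*9011^2
= 67935192 + 1542764299
= 1.6107e+09


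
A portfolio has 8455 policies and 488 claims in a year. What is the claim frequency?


frequency = claims / policies
= 488 / 8455
= 0.0577


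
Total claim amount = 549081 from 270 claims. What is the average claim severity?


severity = total / number
= 549081 / 270
= 2033.6333


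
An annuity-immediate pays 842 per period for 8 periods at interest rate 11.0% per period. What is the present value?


PV = PMT * (1 - (1+i)^(-n)) / i
= 842 * (1 - (1+0.11)^(-8)) / 0.11
= 842 * (1 - 0.433926) / 0.11
= 842 * 5.146123
= 4333.0354


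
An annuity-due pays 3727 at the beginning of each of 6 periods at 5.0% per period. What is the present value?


PV_due = PMT * (1-(1+i)^(-n))/i * (1+i)
PV_immediate = 18917.1043
PV_due = 18917.1043 * 1.05
= 19862.9596


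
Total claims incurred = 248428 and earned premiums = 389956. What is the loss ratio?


Loss ratio = claims / premiums
= 248428 / 389956
= 0.6371


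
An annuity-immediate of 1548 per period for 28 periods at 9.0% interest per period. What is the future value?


FV = PMT * ((1+i)^n - 1) / i
= 1548 * ((1.09)^28 - 1) / 0.09
= 1548 * (11.16714 - 1) / 0.09
= 174874.7998


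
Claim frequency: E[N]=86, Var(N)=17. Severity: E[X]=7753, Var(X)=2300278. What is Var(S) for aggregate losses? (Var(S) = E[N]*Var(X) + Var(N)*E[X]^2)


Var(S) = E[N]*Var(X) + Var(N)*E[X]^2
= 86*2300278 + 17*7753^2
= 197823908 + 1021853153
= 1.2197e+09


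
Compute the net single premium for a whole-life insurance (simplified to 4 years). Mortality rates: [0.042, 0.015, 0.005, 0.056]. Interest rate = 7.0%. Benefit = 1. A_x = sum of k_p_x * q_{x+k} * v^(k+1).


v = 0.934579
Year 0: k_p_x=1.0, q=0.042, term=0.039252
Year 1: k_p_x=0.958, q=0.015, term=0.012551
Year 2: k_p_x=0.94363, q=0.005, term=0.003851
Year 3: k_p_x=0.938912, q=0.056, term=0.040112
A_x = 0.0958


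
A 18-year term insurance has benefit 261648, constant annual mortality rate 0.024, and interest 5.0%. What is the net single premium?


NSP = benefit * sum_{k=0}^{n-1} k_p_x * q * v^(k+1)
With constant q=0.024, v=0.952381
Sum = 0.237294
NSP = 261648 * 0.237294
= 62087.592


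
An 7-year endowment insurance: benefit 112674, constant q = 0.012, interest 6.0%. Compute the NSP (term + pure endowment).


Term component = 7301.9568
Pure endowment = 7_p_x * v^7 * benefit = 0.918964 * 0.665057 * 112674 = 68862.2593
NSP = 76164.2161


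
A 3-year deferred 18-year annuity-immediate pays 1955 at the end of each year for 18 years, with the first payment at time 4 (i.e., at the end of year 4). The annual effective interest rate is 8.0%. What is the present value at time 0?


PV at time 3 of the 18-year annuity-immediate:
a_n = 1955 * (1-(1+0.08)^(-18))/0.08 = 18322.0394
Discount back 3 years to time 0:
PV = 18322.0394 * (1+0.08)^(-3)
= 18322.0394 * 0.793832
= 14544.6256


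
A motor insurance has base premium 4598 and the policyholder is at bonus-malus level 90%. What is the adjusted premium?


adjusted = base * BM_level / 100
= 4598 * 90 / 100
= 4598 * 0.9
= 4138.2


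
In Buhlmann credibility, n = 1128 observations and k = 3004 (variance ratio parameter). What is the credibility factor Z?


Z = n / (n + k)
= 1128 / (1128 + 3004)
= 1128 / 4132
= 0.273


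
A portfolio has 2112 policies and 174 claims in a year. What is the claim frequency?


frequency = claims / policies
= 174 / 2112
= 0.0824


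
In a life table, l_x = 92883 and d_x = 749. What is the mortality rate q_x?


q_x = d_x / l_x
= 749 / 92883
= 0.0081


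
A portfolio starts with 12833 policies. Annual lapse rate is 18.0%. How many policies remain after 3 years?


remaining = initial * (1 - lapse)^years
= 12833 * (1 - 0.18)^3
= 12833 * 0.551368
= 7075.7055


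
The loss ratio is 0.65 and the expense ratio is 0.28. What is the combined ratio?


Combined ratio = loss ratio + expense ratio
= 0.65 + 0.28
= 0.93


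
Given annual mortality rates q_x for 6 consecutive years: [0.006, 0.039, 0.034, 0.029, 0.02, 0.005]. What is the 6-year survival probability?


p_k = 1 - q_k for each year
Survival = product of (1 - q_k)
= 0.994 * 0.961 * 0.966 * 0.971 * 0.98 * 0.995
= 0.8737


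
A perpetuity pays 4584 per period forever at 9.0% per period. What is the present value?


PV = PMT / i
= 4584 / 0.09
= 50933.3333


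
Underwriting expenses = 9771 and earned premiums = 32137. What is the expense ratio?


Expense ratio = expenses / premiums
= 9771 / 32137
= 0.304


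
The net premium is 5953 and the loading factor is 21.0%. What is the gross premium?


Gross = net * (1 + loading)
= 5953 * (1 + 0.21)
= 5953 * 1.21
= 7203.13


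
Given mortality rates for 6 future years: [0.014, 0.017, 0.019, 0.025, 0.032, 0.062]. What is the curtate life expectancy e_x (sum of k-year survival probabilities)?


e_x = sum_{k=1}^{n} k_p_x
k_p_x values:
  1_p_x = 0.986
  2_p_x = 0.969238
  3_p_x = 0.950822
  4_p_x = 0.927052
  5_p_x = 0.897386
  6_p_x = 0.841748
e_x = 5.5722


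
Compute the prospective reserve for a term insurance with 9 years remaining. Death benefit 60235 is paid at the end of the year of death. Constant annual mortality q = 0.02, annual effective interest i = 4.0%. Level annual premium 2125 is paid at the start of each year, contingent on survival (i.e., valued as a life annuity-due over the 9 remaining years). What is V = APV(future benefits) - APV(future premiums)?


v = 1/(1+i) = 0.961538
APV(future benefits) per unit = sum_{k=0}^{8} k_p_x * q * v^(k+1) = 0.138073
APV(future benefits) = 60235 * 0.138073 = 8316.8449
Life annuity-due factor ä_{x:9} = sum_{k=0}^{8} k_p_x * v^k = 7.179811
APV(future premiums) = 2125 * 7.179811 = 15257.099
V = 8316.8449 - 15257.099
= -6940.2541


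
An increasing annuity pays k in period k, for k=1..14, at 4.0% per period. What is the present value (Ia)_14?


(Ia)_n = sum_{k=1}^{n} k * v^k, v = 1/(1+i)
v = 0.961538
Sum computed term by term:
(Ia)_14 = 72.5249


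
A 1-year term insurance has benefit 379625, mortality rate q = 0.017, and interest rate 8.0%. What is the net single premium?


NSP = benefit * q * v
v = 1/(1+i) = 0.925926
NSP = 379625 * 0.017 * 0.925926
= 5975.5787


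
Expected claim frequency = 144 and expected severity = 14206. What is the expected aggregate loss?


E[S] = E[N] * E[X]
= 144 * 14206
= 2.0457e+06


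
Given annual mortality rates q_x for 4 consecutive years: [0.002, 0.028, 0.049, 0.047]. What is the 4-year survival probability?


p_k = 1 - q_k for each year
Survival = product of (1 - q_k)
= 0.998 * 0.972 * 0.951 * 0.953
= 0.8792


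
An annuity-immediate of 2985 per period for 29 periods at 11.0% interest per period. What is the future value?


FV = PMT * ((1+i)^n - 1) / i
= 2985 * ((1.11)^29 - 1) / 0.11
= 2985 * (20.623691 - 1) / 0.11
= 532515.6042


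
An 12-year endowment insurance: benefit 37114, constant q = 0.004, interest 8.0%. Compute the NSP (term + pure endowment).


Term component = 1098.4576
Pure endowment = 12_p_x * v^12 * benefit = 0.953042 * 0.397114 * 37114 = 14046.3912
NSP = 15144.8487


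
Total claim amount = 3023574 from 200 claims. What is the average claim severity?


severity = total / number
= 3023574 / 200
= 15117.87


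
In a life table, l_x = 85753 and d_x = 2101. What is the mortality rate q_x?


q_x = d_x / l_x
= 2101 / 85753
= 0.0245


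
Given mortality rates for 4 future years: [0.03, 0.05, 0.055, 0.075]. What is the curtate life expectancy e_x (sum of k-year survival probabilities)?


e_x = sum_{k=1}^{n} k_p_x
k_p_x values:
  1_p_x = 0.97
  2_p_x = 0.9215
  3_p_x = 0.870817
  4_p_x = 0.805506
e_x = 3.5678


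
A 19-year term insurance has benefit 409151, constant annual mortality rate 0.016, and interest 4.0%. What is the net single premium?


NSP = benefit * sum_{k=0}^{n-1} k_p_x * q * v^(k+1)
With constant q=0.016, v=0.961538
Sum = 0.185897
NSP = 409151 * 0.185897
= 76059.9789


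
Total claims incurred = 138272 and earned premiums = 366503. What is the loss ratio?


Loss ratio = claims / premiums
= 138272 / 366503
= 0.3773


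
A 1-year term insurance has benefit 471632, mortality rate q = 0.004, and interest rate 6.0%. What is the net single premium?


NSP = benefit * q * v
v = 1/(1+i) = 0.943396
NSP = 471632 * 0.004 * 0.943396
= 1779.7434


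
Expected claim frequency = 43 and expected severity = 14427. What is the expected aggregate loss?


E[S] = E[N] * E[X]
= 43 * 14427
= 620361


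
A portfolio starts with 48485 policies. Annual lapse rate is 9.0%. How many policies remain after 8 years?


remaining = initial * (1 - lapse)^years
= 48485 * (1 - 0.09)^8
= 48485 * 0.470253
= 22800.1938


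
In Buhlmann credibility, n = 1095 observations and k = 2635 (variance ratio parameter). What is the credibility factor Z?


Z = n / (n + k)
= 1095 / (1095 + 2635)
= 1095 / 3730
= 0.2936


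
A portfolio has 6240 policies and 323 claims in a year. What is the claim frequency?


frequency = claims / policies
= 323 / 6240
= 0.0518


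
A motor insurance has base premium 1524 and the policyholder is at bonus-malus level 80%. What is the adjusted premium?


adjusted = base * BM_level / 100
= 1524 * 80 / 100
= 1524 * 0.8
= 1219.2


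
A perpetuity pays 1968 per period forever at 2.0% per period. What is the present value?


PV = PMT / i
= 1968 / 0.02
= 98400.0


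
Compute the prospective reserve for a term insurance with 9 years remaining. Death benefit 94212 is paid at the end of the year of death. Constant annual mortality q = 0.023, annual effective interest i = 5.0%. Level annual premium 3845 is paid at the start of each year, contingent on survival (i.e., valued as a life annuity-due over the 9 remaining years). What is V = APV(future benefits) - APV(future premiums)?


v = 1/(1+i) = 0.952381
APV(future benefits) per unit = sum_{k=0}^{8} k_p_x * q * v^(k+1) = 0.150346
APV(future benefits) = 94212 * 0.150346 = 14164.417
Life annuity-due factor ä_{x:9} = sum_{k=0}^{8} k_p_x * v^k = 6.863631
APV(future premiums) = 3845 * 6.863631 = 26390.6621
V = 14164.417 - 26390.6621
= -12226.2452


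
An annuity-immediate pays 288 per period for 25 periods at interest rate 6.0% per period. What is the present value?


PV = PMT * (1 - (1+i)^(-n)) / i
= 288 * (1 - (1+0.06)^(-25)) / 0.06
= 288 * (1 - 0.232999) / 0.06
= 288 * 12.783356
= 3681.6066


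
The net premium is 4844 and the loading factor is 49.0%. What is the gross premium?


Gross = net * (1 + loading)
= 4844 * (1 + 0.49)
= 4844 * 1.49
= 7217.56


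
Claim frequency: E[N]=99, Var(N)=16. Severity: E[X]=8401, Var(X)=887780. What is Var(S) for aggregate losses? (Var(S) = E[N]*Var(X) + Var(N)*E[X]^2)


Var(S) = E[N]*Var(X) + Var(N)*E[X]^2
= 99*887780 + 16*8401^2
= 87890220 + 1129228816
= 1.2171e+09


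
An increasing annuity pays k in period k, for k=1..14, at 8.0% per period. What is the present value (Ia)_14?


(Ia)_n = sum_{k=1}^{n} k * v^k, v = 1/(1+i)
v = 0.925926
Sum computed term by term:
(Ia)_14 = 51.7165


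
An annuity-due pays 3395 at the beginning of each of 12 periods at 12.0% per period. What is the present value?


PV_due = PMT * (1-(1+i)^(-n))/i * (1+i)
PV_immediate = 21029.9005
PV_due = 21029.9005 * 1.12
= 23553.4886


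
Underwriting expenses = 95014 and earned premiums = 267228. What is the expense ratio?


Expense ratio = expenses / premiums
= 95014 / 267228
= 0.3556


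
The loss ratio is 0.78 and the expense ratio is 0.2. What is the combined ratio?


Combined ratio = loss ratio + expense ratio
= 0.78 + 0.2
= 0.98


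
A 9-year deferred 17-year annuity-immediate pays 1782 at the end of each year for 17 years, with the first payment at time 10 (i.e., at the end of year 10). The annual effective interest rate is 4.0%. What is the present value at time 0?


PV at time 9 of the 17-year annuity-immediate:
a_n = 1782 * (1-(1+0.04)^(-17))/0.04 = 21679.2219
Discount back 9 years to time 0:
PV = 21679.2219 * (1+0.04)^(-9)
= 21679.2219 * 0.702587
= 15231.5337


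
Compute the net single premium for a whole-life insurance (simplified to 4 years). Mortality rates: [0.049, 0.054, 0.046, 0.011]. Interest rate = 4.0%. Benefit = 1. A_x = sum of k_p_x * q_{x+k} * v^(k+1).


v = 0.961538
Year 0: k_p_x=1.0, q=0.049, term=0.047115
Year 1: k_p_x=0.951, q=0.054, term=0.04748
Year 2: k_p_x=0.899646, q=0.046, term=0.03679
Year 3: k_p_x=0.858262, q=0.011, term=0.00807
A_x = 0.1395


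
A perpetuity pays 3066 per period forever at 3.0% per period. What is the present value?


PV = PMT / i
= 3066 / 0.03
= 102200.0


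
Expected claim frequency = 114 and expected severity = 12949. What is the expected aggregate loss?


E[S] = E[N] * E[X]
= 114 * 12949
= 1.4762e+06


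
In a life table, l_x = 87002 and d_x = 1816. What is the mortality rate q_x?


q_x = d_x / l_x
= 1816 / 87002
= 0.0209


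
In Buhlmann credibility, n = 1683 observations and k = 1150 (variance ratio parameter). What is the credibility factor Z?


Z = n / (n + k)
= 1683 / (1683 + 1150)
= 1683 / 2833
= 0.5941


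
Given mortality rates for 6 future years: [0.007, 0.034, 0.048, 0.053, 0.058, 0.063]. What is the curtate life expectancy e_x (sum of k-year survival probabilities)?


e_x = sum_{k=1}^{n} k_p_x
k_p_x values:
  1_p_x = 0.993
  2_p_x = 0.959238
  3_p_x = 0.913195
  4_p_x = 0.864795
  5_p_x = 0.814637
  6_p_x = 0.763315
e_x = 5.3082


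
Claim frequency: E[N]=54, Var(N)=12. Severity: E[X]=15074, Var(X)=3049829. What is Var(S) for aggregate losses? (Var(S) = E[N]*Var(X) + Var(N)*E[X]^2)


Var(S) = E[N]*Var(X) + Var(N)*E[X]^2
= 54*3049829 + 12*15074^2
= 164690766 + 2726705712
= 2.8914e+09


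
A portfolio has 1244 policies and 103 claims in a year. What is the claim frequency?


frequency = claims / policies
= 103 / 1244
= 0.0828


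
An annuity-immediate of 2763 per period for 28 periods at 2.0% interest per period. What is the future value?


FV = PMT * ((1+i)^n - 1) / i
= 2763 * ((1.02)^28 - 1) / 0.02
= 2763 * (1.741024 - 1) / 0.02
= 102372.4941


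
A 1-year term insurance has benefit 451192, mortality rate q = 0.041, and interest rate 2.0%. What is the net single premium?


NSP = benefit * q * v
v = 1/(1+i) = 0.980392
NSP = 451192 * 0.041 * 0.980392
= 18136.149


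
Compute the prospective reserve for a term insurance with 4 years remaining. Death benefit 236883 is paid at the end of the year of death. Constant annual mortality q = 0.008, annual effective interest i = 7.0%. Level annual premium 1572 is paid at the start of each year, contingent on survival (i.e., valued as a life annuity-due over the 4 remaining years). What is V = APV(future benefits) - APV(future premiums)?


v = 1/(1+i) = 0.934579
APV(future benefits) per unit = sum_{k=0}^{3} k_p_x * q * v^(k+1) = 0.026792
APV(future benefits) = 236883 * 0.026792 = 6346.6675
Life annuity-due factor ä_{x:4} = sum_{k=0}^{3} k_p_x * v^k = 3.583485
APV(future premiums) = 1572 * 3.583485 = 5633.2391
V = 6346.6675 - 5633.2391
= 713.4284


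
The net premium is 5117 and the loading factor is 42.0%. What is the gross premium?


Gross = net * (1 + loading)
= 5117 * (1 + 0.42)
= 5117 * 1.42
= 7266.14


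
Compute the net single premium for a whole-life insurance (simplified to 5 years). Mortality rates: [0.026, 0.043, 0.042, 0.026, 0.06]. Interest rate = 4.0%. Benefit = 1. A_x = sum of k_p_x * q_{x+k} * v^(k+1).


v = 0.961538
Year 0: k_p_x=1.0, q=0.026, term=0.025
Year 1: k_p_x=0.974, q=0.043, term=0.038722
Year 2: k_p_x=0.932118, q=0.042, term=0.034803
Year 3: k_p_x=0.892969, q=0.026, term=0.019846
Year 4: k_p_x=0.869752, q=0.06, term=0.042892
A_x = 0.1613


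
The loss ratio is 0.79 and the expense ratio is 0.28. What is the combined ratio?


Combined ratio = loss ratio + expense ratio
= 0.79 + 0.28
= 1.07


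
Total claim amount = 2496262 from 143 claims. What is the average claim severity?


severity = total / number
= 2496262 / 143
= 17456.3776


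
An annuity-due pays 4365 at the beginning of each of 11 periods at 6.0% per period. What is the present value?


PV_due = PMT * (1-(1+i)^(-n))/i * (1+i)
PV_immediate = 34426.2075
PV_due = 34426.2075 * 1.06
= 36491.78


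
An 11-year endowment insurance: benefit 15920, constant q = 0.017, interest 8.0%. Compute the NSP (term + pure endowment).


Term component = 1799.1625
Pure endowment = 11_p_x * v^11 * benefit = 0.828111 * 0.428883 * 15920 = 5654.1907
NSP = 7453.3531


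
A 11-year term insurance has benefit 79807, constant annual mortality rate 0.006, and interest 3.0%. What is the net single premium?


NSP = benefit * sum_{k=0}^{n-1} k_p_x * q * v^(k+1)
With constant q=0.006, v=0.970874
Sum = 0.053976
NSP = 79807 * 0.053976
= 4307.6304


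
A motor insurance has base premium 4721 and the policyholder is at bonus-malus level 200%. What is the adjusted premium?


adjusted = base * BM_level / 100
= 4721 * 200 / 100
= 4721 * 2.0
= 9442.0


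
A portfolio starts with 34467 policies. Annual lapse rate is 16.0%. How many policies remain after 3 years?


remaining = initial * (1 - lapse)^years
= 34467 * (1 - 0.16)^3
= 34467 * 0.592704
= 20428.7288


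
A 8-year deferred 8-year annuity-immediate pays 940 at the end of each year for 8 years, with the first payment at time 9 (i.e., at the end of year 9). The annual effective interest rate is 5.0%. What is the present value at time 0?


PV at time 8 of the 8-year annuity-immediate:
a_n = 940 * (1-(1+0.05)^(-8))/0.05 = 6075.42
Discount back 8 years to time 0:
PV = 6075.42 * (1+0.05)^(-8)
= 6075.42 * 0.676839
= 4112.0834


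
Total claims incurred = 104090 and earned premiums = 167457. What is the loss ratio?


Loss ratio = claims / premiums
= 104090 / 167457
= 0.6216


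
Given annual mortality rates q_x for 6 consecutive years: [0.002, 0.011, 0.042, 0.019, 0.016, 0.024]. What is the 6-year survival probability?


p_k = 1 - q_k for each year
Survival = product of (1 - q_k)
= 0.998 * 0.989 * 0.958 * 0.981 * 0.984 * 0.976
= 0.8909


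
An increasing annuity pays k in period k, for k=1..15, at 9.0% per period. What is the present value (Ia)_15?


(Ia)_n = sum_{k=1}^{n} k * v^k, v = 1/(1+i)
v = 0.917431
Sum computed term by term:
(Ia)_15 = 51.8676


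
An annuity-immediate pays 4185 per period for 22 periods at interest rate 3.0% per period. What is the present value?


PV = PMT * (1 - (1+i)^(-n)) / i
= 4185 * (1 - (1+0.03)^(-22)) / 0.03
= 4185 * (1 - 0.521893) / 0.03
= 4185 * 15.936917
= 66695.9961


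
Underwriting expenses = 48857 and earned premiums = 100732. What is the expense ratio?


Expense ratio = expenses / premiums
= 48857 / 100732
= 0.485


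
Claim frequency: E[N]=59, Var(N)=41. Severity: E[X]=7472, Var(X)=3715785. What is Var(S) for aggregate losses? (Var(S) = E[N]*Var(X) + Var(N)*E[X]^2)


Var(S) = E[N]*Var(X) + Var(N)*E[X]^2
= 59*3715785 + 41*7472^2
= 219231315 + 2289062144
= 2.5083e+09


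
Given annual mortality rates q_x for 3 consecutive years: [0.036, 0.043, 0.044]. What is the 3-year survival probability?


p_k = 1 - q_k for each year
Survival = product of (1 - q_k)
= 0.964 * 0.957 * 0.956
= 0.882


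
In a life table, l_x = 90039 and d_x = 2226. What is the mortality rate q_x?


q_x = d_x / l_x
= 2226 / 90039
= 0.0247


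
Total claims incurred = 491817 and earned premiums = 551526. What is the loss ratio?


Loss ratio = claims / premiums
= 491817 / 551526
= 0.8917


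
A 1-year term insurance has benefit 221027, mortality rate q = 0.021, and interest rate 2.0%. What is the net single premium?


NSP = benefit * q * v
v = 1/(1+i) = 0.980392
NSP = 221027 * 0.021 * 0.980392
= 4550.5559


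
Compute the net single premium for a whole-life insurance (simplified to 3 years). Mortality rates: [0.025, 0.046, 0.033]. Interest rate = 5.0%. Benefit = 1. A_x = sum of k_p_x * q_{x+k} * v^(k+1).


v = 0.952381
Year 0: k_p_x=1.0, q=0.025, term=0.02381
Year 1: k_p_x=0.975, q=0.046, term=0.04068
Year 2: k_p_x=0.93015, q=0.033, term=0.026515
A_x = 0.091


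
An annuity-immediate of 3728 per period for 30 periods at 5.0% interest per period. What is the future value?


FV = PMT * ((1+i)^n - 1) / i
= 3728 * ((1.05)^30 - 1) / 0.05
= 3728 * (4.321942 - 1) / 0.05
= 247684.0235


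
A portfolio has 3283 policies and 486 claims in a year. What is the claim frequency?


frequency = claims / policies
= 486 / 3283
= 0.148


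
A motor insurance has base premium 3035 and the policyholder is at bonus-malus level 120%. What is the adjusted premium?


adjusted = base * BM_level / 100
= 3035 * 120 / 100
= 3035 * 1.2
= 3642.0


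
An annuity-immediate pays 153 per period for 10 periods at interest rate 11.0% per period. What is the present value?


PV = PMT * (1 - (1+i)^(-n)) / i
= 153 * (1 - (1+0.11)^(-10)) / 0.11
= 153 * (1 - 0.352184) / 0.11
= 153 * 5.889232
= 901.0525


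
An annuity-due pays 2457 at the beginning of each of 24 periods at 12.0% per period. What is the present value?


PV_due = PMT * (1-(1+i)^(-n))/i * (1+i)
PV_immediate = 19126.0639
PV_due = 19126.0639 * 1.12
= 21421.1916


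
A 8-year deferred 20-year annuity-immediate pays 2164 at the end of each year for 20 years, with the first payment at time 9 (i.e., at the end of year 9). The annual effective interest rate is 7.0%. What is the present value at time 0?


PV at time 8 of the 20-year annuity-immediate:
a_n = 2164 * (1-(1+0.07)^(-20))/0.07 = 22925.4468
Discount back 8 years to time 0:
PV = 22925.4468 * (1+0.07)^(-8)
= 22925.4468 * 0.582009
= 13342.8188


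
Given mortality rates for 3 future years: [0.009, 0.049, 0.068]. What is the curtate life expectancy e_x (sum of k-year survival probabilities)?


e_x = sum_{k=1}^{n} k_p_x
k_p_x values:
  1_p_x = 0.991
  2_p_x = 0.942441
  3_p_x = 0.878355
e_x = 2.8118


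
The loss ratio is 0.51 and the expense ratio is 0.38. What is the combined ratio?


Combined ratio = loss ratio + expense ratio
= 0.51 + 0.38
= 0.89


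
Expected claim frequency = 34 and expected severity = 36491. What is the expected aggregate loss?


E[S] = E[N] * E[X]
= 34 * 36491
= 1.2407e+06


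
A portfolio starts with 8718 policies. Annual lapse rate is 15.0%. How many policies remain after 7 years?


remaining = initial * (1 - lapse)^years
= 8718 * (1 - 0.15)^7
= 8718 * 0.320577
= 2794.7911


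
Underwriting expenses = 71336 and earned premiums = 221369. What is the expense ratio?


Expense ratio = expenses / premiums
= 71336 / 221369
= 0.3222


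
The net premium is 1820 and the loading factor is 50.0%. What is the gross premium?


Gross = net * (1 + loading)
= 1820 * (1 + 0.5)
= 1820 * 1.5
= 2730.0


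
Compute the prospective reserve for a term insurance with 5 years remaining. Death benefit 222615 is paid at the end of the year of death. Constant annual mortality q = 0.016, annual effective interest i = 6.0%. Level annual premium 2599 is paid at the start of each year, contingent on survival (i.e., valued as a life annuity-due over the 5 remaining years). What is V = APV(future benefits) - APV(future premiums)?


v = 1/(1+i) = 0.943396
APV(future benefits) per unit = sum_{k=0}^{4} k_p_x * q * v^(k+1) = 0.065398
APV(future benefits) = 222615 * 0.065398 = 14558.5459
Life annuity-due factor ä_{x:5} = sum_{k=0}^{4} k_p_x * v^k = 4.332609
APV(future premiums) = 2599 * 4.332609 = 11260.4498
V = 14558.5459 - 11260.4498
= 3298.0961


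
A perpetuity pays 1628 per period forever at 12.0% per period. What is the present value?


PV = PMT / i
= 1628 / 0.12
= 13566.6667


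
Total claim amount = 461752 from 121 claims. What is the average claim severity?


severity = total / number
= 461752 / 121
= 3816.1322


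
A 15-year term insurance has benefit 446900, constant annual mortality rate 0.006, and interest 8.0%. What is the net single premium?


NSP = benefit * sum_{k=0}^{n-1} k_p_x * q * v^(k+1)
With constant q=0.006, v=0.925926
Sum = 0.049672
NSP = 446900 * 0.049672
= 22198.527


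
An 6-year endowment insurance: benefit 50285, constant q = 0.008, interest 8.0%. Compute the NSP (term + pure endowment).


Term component = 1826.1682
Pure endowment = 6_p_x * v^6 * benefit = 0.95295 * 0.63017 * 50285 = 30197.1499
NSP = 32023.3181


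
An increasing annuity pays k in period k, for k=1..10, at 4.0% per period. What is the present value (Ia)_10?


(Ia)_n = sum_{k=1}^{n} k * v^k, v = 1/(1+i)
v = 0.961538
Sum computed term by term:
(Ia)_10 = 41.9922


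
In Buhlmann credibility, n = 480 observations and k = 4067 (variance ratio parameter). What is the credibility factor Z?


Z = n / (n + k)
= 480 / (480 + 4067)
= 480 / 4547
= 0.1056


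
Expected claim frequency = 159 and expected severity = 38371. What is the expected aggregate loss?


E[S] = E[N] * E[X]
= 159 * 38371
= 6.1010e+06


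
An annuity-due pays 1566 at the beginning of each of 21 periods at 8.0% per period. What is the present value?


PV_due = PMT * (1-(1+i)^(-n))/i * (1+i)
PV_immediate = 15686.3137
PV_due = 15686.3137 * 1.08
= 16941.2188


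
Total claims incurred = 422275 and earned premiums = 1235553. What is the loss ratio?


Loss ratio = claims / premiums
= 422275 / 1235553
= 0.3418


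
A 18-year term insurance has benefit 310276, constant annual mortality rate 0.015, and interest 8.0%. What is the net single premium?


NSP = benefit * sum_{k=0}^{n-1} k_p_x * q * v^(k+1)
With constant q=0.015, v=0.925926
Sum = 0.127793
NSP = 310276 * 0.127793
= 39651.0869


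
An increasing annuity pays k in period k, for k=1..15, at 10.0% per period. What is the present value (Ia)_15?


(Ia)_n = sum_{k=1}^{n} k * v^k, v = 1/(1+i)
v = 0.909091
Sum computed term by term:
(Ia)_15 = 47.7581


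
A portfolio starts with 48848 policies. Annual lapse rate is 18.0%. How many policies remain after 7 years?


remaining = initial * (1 - lapse)^years
= 48848 * (1 - 0.18)^7
= 48848 * 0.249285
= 12177.0967


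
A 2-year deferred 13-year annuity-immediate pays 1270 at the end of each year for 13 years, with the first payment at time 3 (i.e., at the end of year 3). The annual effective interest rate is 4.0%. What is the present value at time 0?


PV at time 2 of the 13-year annuity-immediate:
a_n = 1270 * (1-(1+0.04)^(-13))/0.04 = 12681.7728
Discount back 2 years to time 0:
PV = 12681.7728 * (1+0.04)^(-2)
= 12681.7728 * 0.924556
= 11725.0118


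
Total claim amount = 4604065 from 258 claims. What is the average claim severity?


severity = total / number
= 4604065 / 258
= 17845.2132


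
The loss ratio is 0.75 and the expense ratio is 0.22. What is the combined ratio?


Combined ratio = loss ratio + expense ratio
= 0.75 + 0.22
= 0.97


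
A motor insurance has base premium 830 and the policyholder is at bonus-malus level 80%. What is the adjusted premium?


adjusted = base * BM_level / 100
= 830 * 80 / 100
= 830 * 0.8
= 664.0


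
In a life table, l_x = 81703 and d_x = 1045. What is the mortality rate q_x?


q_x = d_x / l_x
= 1045 / 81703
= 0.0128


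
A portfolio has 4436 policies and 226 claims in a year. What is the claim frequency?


frequency = claims / policies
= 226 / 4436
= 0.0509


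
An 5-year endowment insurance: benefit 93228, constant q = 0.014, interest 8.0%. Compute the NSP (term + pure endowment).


Term component = 5078.3386
Pure endowment = 5_p_x * v^5 * benefit = 0.931933 * 0.680583 * 93228 = 59130.5835
NSP = 64208.9221


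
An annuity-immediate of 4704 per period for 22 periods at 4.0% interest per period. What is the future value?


FV = PMT * ((1+i)^n - 1) / i
= 4704 * ((1.04)^22 - 1) / 0.04
= 4704 * (2.369919 - 1) / 0.04
= 161102.4499


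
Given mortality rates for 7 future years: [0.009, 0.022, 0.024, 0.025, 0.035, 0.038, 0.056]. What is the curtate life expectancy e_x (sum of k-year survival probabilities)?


e_x = sum_{k=1}^{n} k_p_x
k_p_x values:
  1_p_x = 0.991
  2_p_x = 0.969198
  3_p_x = 0.945937
  4_p_x = 0.922289
  5_p_x = 0.890009
  6_p_x = 0.856188
  7_p_x = 0.808242
e_x = 6.3829


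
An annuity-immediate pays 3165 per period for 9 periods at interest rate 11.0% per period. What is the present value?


PV = PMT * (1 - (1+i)^(-n)) / i
= 3165 * (1 - (1+0.11)^(-9)) / 0.11
= 3165 * (1 - 0.390925) / 0.11
= 3165 * 5.537048
= 17524.7554


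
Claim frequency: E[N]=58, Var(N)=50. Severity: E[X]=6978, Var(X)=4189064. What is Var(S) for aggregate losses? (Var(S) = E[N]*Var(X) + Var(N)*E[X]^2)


Var(S) = E[N]*Var(X) + Var(N)*E[X]^2
= 58*4189064 + 50*6978^2
= 242965712 + 2434624200
= 2.6776e+09


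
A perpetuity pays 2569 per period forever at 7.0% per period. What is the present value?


PV = PMT / i
= 2569 / 0.07
= 36700.0


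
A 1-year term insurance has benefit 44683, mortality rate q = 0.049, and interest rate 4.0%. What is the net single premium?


NSP = benefit * q * v
v = 1/(1+i) = 0.961538
NSP = 44683 * 0.049 * 0.961538
= 2105.2567


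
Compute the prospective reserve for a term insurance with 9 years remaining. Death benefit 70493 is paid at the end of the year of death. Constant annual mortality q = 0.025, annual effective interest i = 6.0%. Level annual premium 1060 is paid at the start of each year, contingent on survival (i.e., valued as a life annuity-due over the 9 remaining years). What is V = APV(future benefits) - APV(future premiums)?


v = 1/(1+i) = 0.943396
APV(future benefits) per unit = sum_{k=0}^{8} k_p_x * q * v^(k+1) = 0.155503
APV(future benefits) = 70493 * 0.155503 = 10961.8569
Life annuity-due factor ä_{x:9} = sum_{k=0}^{8} k_p_x * v^k = 6.593318
APV(future premiums) = 1060 * 6.593318 = 6988.9166
V = 10961.8569 - 6988.9166
= 3972.9403


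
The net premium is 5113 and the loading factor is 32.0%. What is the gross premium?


Gross = net * (1 + loading)
= 5113 * (1 + 0.32)
= 5113 * 1.32
= 6749.16


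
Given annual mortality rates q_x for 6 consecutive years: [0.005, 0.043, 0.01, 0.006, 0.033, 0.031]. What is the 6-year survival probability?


p_k = 1 - q_k for each year
Survival = product of (1 - q_k)
= 0.995 * 0.957 * 0.99 * 0.994 * 0.967 * 0.969
= 0.878
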